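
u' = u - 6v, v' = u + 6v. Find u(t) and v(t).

Coefficient matrix A = [[1, -6], [1, 6]].
Characteristic polynomial det(A - λI) = λ^2 - 7λ + 12 = 0.
Eigenvalues λ = 3, 4.
For λ=3: (A-λI) row 1 is [-2, -6], so an eigenvector is (3, -1).
For λ=4: (A-λI) row 1 is [-3, -6], so an eigenvector is (2, -1).
General solution: C_1e^(3t)(3,-1) + C_2e^(4t)(2,-1).

u(t) = 3C_1e^(3t) + 2C_2e^(4t), v(t) = -C_1e^(3t) - C_2e^(4t)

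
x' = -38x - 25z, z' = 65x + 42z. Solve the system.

x(t) = -2c_1e^(2t)sin(5t) - c_1e^(2t)cos(5t) - c_2e^(2t)sin(5t) + 2c_2e^(2t)cos(5t), z(t) = 3c_1e^(2t)sin(5t) + 2c_1e^(2t)cos(5t) + 2c_2e^(2t)sin(5t) - 3c_2e^(2t)cos(5t)

Coefficient matrix A = [[-38, -25], [65, 42]].
Characteristic polynomial det(A - λI) = λ^2 - 4λ + 29 = 0.
Eigenvalues λ = 2 ± 5i (complex conjugate pair).
For λ=2+5i: an eigenvector is (-1,2) - i(-2,3) = (-1 + 2i, 2 - 3i).
A real fundamental pair from Re and Im of e^((2+5i)t)v: X_1 = e^(2t)(cos(5t)·(-1,2) + sin(5t)·(-2,3)), X_2 = e^(2t)(sin(5t)·(-1,2) - cos(5t)·(-2,3)).
General solution: c_1X_1 + c_2X_2.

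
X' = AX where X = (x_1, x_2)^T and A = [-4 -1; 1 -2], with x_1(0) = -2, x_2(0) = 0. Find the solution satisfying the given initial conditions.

x_1(t) = 2te^(-3t) - 2e^(-3t), x_2(t) = -2te^(-3t)

Coefficient matrix A = [[-4, -1], [1, -2]].
Characteristic polynomial det(A - λI) = λ^2 + 6λ + 9 = 0.
Single eigenvalue λ = -3 with algebraic multiplicity 2.
Eigenvector v = (1,-1); generalized eigenvector w with (A-λI)w=v is (2,-3).
General solution: e^(-3t)[C_1·v + C_2·(t·v + w)].
Applying x_1(0)=-2, x_2(0)=0 gives C_1=-6, C_2=2.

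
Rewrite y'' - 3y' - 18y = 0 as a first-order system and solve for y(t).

y(t) = C_1e^(6t) + C_2e^(-3t)

Let x_1 = y, x_2 = y'. Then x_1' = x_2 and x_2' = 18x_1 + 3x_2.
A = [[0,1],[18,3]]; det(A-λI) = λ^2 - 3λ - 18.
Eigenvalues λ = 6, -3 with eigenvectors (1,6), (1,-3).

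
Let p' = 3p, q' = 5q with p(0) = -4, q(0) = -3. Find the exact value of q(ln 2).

-96

A = [[3,0],[0,5]]; eigenvalues λ = 5, 3.
Eigenvectors: (0,1) for λ=5, (-1,0) for λ=3.
From the initial condition, c_1 = -3, c_2 = 4.
q(ln 2) = (-3)(2^5)(1) + (4)(2^3)(0) = -96.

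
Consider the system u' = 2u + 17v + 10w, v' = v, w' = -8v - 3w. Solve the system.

u(t) = -2K_1e^(-3t) + 3K_2e^(t) + K_3e^(2t), v(t) = K_2e^(t), w(t) = K_1e^(-3t) - 2K_2e^(t)

Coefficient matrix A = [[2, 17, 10], [0, 1, 0], [0, -8, -3]].
det(A - λI) = 0 gives eigenvalues λ = -3, 1, 2.
For λ=-3: eigenvector (-2,0,1).
For λ=1: eigenvector (3,1,-2).
For λ=2: eigenvector (1,0,0).
General solution: K_1e^(-3t)(-2,0,1) + K_2e^(t)(3,1,-2) + K_3e^(2t)(1,0,0).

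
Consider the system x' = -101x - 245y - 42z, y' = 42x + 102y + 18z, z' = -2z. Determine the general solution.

Coefficient matrix A = [[-101, -245, -42], [42, 102, 18], [0, 0, -2]].
det(A - λI) = 0 gives eigenvalues λ = -3, 4, -2.
For λ=-3: eigenvector (5,-2,0).
For λ=4: eigenvector (-7,3,0).
For λ=-2: eigenvector (7,-3,1).
General solution: C_1e^(-3t)(5,-2,0) + C_2e^(4t)(-7,3,0) + C_3e^(-2t)(7,-3,1).

x(t) = 5C_1e^(-3t) - 7C_2e^(4t) + 7C_3e^(-2t), y(t) = -2C_1e^(-3t) + 3C_2e^(4t) - 3C_3e^(-2t), z(t) = C_3e^(-2t)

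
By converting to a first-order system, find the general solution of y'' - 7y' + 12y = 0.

y(t) = C_1e^(4t) + C_2e^(3t)

Let x_1 = y, x_2 = y'. Then x_1' = x_2 and x_2' = -12x_1 + 7x_2.
A = [[0,1],[-12,7]]; det(A-λI) = λ^2 - 7λ + 12.
Eigenvalues λ = 4, 3 with eigenvectors (1,4), (1,3).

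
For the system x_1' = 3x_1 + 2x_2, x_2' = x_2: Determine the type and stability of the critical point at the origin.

A = [[3,2],[0,1]]; det(A-λI) = λ^2 - 4λ + 3.
λ = 1, 3: both positive.

unstable node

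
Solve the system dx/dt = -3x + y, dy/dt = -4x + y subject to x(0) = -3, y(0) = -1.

x(t) = 5te^(-t) - 3e^(-t), y(t) = 10te^(-t) - e^(-t)

Coefficient matrix A = [[-3, 1], [-4, 1]].
Characteristic polynomial det(A - λI) = λ^2 + 2λ + 1 = 0.
Single eigenvalue λ = -1 with algebraic multiplicity 2.
Eigenvector v = (-1,-2); generalized eigenvector w with (A-λI)w=v is (-1,-3).
General solution: e^(-t)[K_1·v + K_2·(t·v + w)].
Applying x(0)=-3, y(0)=-1 gives K_1=8, K_2=-5.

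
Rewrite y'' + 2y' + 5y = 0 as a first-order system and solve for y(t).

Let x_1 = y, x_2 = y'. Then x_1' = x_2 and x_2' = -5x_1 - 2x_2.
A = [[0,1],[-5,-2]]; det(A-λI) = λ^2 + 2λ + 5.
Eigenvalues λ = -1 ± 2i.

y(t) = C_1e^(-t)cos(2t) + C_2e^(-t)sin(2t)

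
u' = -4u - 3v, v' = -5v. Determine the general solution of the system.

Coefficient matrix A = [[-4, -3], [0, -5]].
Characteristic polynomial det(A - λI) = λ^2 + 9λ + 20 = 0.
Eigenvalues λ = -4, -5.
For λ=-4: (A-λI) row 1 is [0, -3], so an eigenvector is (1, 0).
For λ=-5: (A-λI) row 1 is [1, -3], so an eigenvector is (-3, -1).
General solution: K_1e^(-4t)(1,0) + K_2e^(-5t)(-3,-1).

u(t) = K_1e^(-4t) - 3K_2e^(-5t), v(t) = -K_2e^(-5t)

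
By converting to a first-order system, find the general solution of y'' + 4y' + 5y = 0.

y(t) = C_1e^(-2t)cos(t) + C_2e^(-2t)sin(t)

Let x_1 = y, x_2 = y'. Then x_1' = x_2 and x_2' = -5x_1 - 4x_2.
A = [[0,1],[-5,-4]]; det(A-λI) = λ^2 + 4λ + 5.
Eigenvalues λ = -2 ± i.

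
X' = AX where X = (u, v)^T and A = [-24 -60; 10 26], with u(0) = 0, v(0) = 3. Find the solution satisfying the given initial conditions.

Coefficient matrix A = [[-24, -60], [10, 26]].
Characteristic polynomial det(A - λI) = λ^2 - 2λ - 24 = 0.
Eigenvalues λ = 6, -4.
For λ=6: (A-λI) row 1 is [-30, -60], so an eigenvector is (-2, 1).
For λ=-4: (A-λI) row 1 is [-20, -60], so an eigenvector is (-3, 1).
General solution: c_1e^(6t)(-2,1) + c_2e^(-4t)(-3,1).
Applying u(0)=0, v(0)=3 gives c_1=9, c_2=-6.

u(t) = -18e^(6t) + 18e^(-4t), v(t) = 9e^(6t) - 6e^(-4t)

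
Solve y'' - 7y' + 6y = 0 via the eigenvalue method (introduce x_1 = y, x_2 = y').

Let x_1 = y, x_2 = y'. Then x_1' = x_2 and x_2' = -6x_1 + 7x_2.
A = [[0,1],[-6,7]]; det(A-λI) = λ^2 - 7λ + 6.
Eigenvalues λ = 1, 6 with eigenvectors (1,1), (1,6).

y(t) = C_1e^(t) + C_2e^(6t)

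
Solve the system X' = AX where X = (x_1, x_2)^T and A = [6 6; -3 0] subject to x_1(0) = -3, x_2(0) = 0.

Coefficient matrix A = [[6, 6], [-3, 0]].
Characteristic polynomial det(A - λI) = λ^2 - 6λ + 18 = 0.
Eigenvalues λ = 3 ± 3i (complex conjugate pair).
For λ=3+3i: an eigenvector is (-1,1) - i(1,0) = (-1 - i, 1).
A real fundamental pair from Re and Im of e^((3+3i)t)v: X_1 = e^(3t)(cos(3t)·(-1,1) + sin(3t)·(1,0)), X_2 = e^(3t)(sin(3t)·(-1,1) - cos(3t)·(1,0)).
General solution: c_1X_1 + c_2X_2.
Applying x_1(0)=-3, x_2(0)=0 gives c_1=0, c_2=3.

x_1(t) = -3e^(3t)sin(3t) - 3e^(3t)cos(3t), x_2(t) = 3e^(3t)sin(3t)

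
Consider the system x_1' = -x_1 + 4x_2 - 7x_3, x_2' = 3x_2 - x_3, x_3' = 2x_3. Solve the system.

Coefficient matrix A = [[-1, 4, -7], [0, 3, -1], [0, 0, 2]].
det(A - λI) = 0 gives eigenvalues λ = 3, -1, 2.
For λ=3: eigenvector (1,1,0).
For λ=-1: eigenvector (-1,0,0).
For λ=2: eigenvector (-1,1,1).
General solution: C_1e^(3t)(1,1,0) + C_2e^(-t)(-1,0,0) + C_3e^(2t)(-1,1,1).

x_1(t) = C_1e^(3t) - C_2e^(-t) - C_3e^(2t), x_2(t) = C_1e^(3t) + C_3e^(2t), x_3(t) = C_3e^(2t)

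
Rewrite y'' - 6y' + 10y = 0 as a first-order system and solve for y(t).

Let x_1 = y, x_2 = y'. Then x_1' = x_2 and x_2' = -10x_1 + 6x_2.
A = [[0,1],[-10,6]]; det(A-λI) = λ^2 - 6λ + 10.
Eigenvalues λ = 3 ± i.

y(t) = K_1e^(3t)cos(t) + K_2e^(3t)sin(t)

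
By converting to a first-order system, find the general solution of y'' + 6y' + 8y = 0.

y(t) = C_1e^(-2t) + C_2e^(-4t)

Let x_1 = y, x_2 = y'. Then x_1' = x_2 and x_2' = -8x_1 - 6x_2.
A = [[0,1],[-8,-6]]; det(A-λI) = λ^2 + 6λ + 8.
Eigenvalues λ = -2, -4 with eigenvectors (1,-2), (1,-4).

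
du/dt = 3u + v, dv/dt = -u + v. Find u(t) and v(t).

Coefficient matrix A = [[3, 1], [-1, 1]].
Characteristic polynomial det(A - λI) = λ^2 - 4λ + 4 = 0.
Single eigenvalue λ = 2 with algebraic multiplicity 2.
Eigenvector v = (-1,1); generalized eigenvector w with (A-λI)w=v is (-3,2).
General solution: e^(2t)[c_1·v + c_2·(t·v + w)].

u(t) = -c_1e^(2t) - c_2te^(2t) - 3c_2e^(2t), v(t) = c_1e^(2t) + c_2te^(2t) + 2c_2e^(2t)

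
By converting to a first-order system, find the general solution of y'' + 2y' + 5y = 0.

Let x_1 = y, x_2 = y'. Then x_1' = x_2 and x_2' = -5x_1 - 2x_2.
A = [[0,1],[-5,-2]]; det(A-λI) = λ^2 + 2λ + 5.
Eigenvalues λ = -1 ± 2i.

y(t) = C_1e^(-t)cos(2t) + C_2e^(-t)sin(2t)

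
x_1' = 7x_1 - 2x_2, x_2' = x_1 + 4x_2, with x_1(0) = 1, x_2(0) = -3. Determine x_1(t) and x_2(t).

x_1(t) = 8e^(6t) - 7e^(5t), x_2(t) = 4e^(6t) - 7e^(5t)

Coefficient matrix A = [[7, -2], [1, 4]].
Characteristic polynomial det(A - λI) = λ^2 - 11λ + 30 = 0.
Eigenvalues λ = 6, 5.
For λ=6: (A-λI) row 1 is [1, -2], so an eigenvector is (-2, -1).
For λ=5: (A-λI) row 1 is [2, -2], so an eigenvector is (1, 1).
General solution: K_1e^(6t)(-2,-1) + K_2e^(5t)(1,1).
Applying x_1(0)=1, x_2(0)=-3 gives K_1=-4, K_2=-7.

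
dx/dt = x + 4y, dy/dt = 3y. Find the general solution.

x(t) = -2C_1e^(3t) + C_2e^(t), y(t) = -C_1e^(3t)

Coefficient matrix A = [[1, 4], [0, 3]].
Characteristic polynomial det(A - λI) = λ^2 - 4λ + 3 = 0.
Eigenvalues λ = 3, 1.
For λ=3: (A-λI) row 1 is [-2, 4], so an eigenvector is (-2, -1).
For λ=1: (A-λI) row 1 is [0, 4], so an eigenvector is (1, 0).
General solution: C_1e^(3t)(-2,-1) + C_2e^(t)(1,0).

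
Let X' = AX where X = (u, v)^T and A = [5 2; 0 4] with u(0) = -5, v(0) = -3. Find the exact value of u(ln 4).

A = [[5,2],[0,4]]; eigenvalues λ = 4, 5.
Eigenvectors: (-2,1) for λ=4, (1,0) for λ=5.
From the initial condition, c_1 = -3, c_2 = -11.
u(ln 4) = (-3)(4^4)(-2) + (-11)(4^5)(1) = -9728.

-9728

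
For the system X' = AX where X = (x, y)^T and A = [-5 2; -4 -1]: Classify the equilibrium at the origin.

stable spiral

A = [[-5,2],[-4,-1]]; det(A-λI) = λ^2 + 6λ + 13.
λ = -3 ± 2i: negative real part.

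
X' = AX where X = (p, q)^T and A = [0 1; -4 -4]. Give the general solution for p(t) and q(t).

Coefficient matrix A = [[0, 1], [-4, -4]].
Characteristic polynomial det(A - λI) = λ^2 + 4λ + 4 = 0.
Single eigenvalue λ = -2 with algebraic multiplicity 2.
Eigenvector v = (-1,2); generalized eigenvector w with (A-λI)w=v is (1,-3).
General solution: e^(-2t)[c_1·v + c_2·(t·v + w)].

p(t) = -c_1e^(-2t) - c_2te^(-2t) + c_2e^(-2t), q(t) = 2c_1e^(-2t) + 2c_2te^(-2t) - 3c_2e^(-2t)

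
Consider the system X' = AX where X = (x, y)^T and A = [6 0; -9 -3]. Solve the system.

x(t) = -K_1e^(6t), y(t) = K_1e^(6t) - K_2e^(-3t)

Coefficient matrix A = [[6, 0], [-9, -3]].
Characteristic polynomial det(A - λI) = λ^2 - 3λ - 18 = 0.
Eigenvalues λ = 6, -3.
For λ=6: (A-λI) row 2 is [-9, -9], so an eigenvector is (-1, 1).
For λ=-3: (A-λI) row 1 is [9, 0], so an eigenvector is (0, -1).
General solution: K_1e^(6t)(-1,1) + K_2e^(-3t)(0,-1).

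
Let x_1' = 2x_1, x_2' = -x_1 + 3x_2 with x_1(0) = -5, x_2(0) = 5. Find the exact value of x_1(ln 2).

-20

A = [[2,0],[-1,3]]; eigenvalues λ = 2, 3.
Eigenvectors: (-1,-1) for λ=2, (0,1) for λ=3.
From the initial condition, c_1 = 5, c_2 = 10.
x_1(ln 2) = (5)(2^2)(-1) + (10)(2^3)(0) = -20.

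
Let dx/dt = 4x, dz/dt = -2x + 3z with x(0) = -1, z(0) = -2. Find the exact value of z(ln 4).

A = [[4,0],[-2,3]]; eigenvalues λ = 4, 3.
Eigenvectors: (-1,2) for λ=4, (0,1) for λ=3.
From the initial condition, c_1 = 1, c_2 = -4.
z(ln 4) = (1)(4^4)(2) + (-4)(4^3)(1) = 256.

256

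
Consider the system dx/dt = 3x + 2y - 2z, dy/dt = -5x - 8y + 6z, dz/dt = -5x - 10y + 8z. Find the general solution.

x(t) = c_1e^(3t) - 2c_2e^(2t), y(t) = -c_1e^(3t) + c_2e^(2t) + c_3e^(-2t), z(t) = -c_1e^(3t) + c_3e^(-2t)

Coefficient matrix A = [[3, 2, -2], [-5, -8, 6], [-5, -10, 8]].
det(A - λI) = 0 gives eigenvalues λ = 3, 2, -2.
For λ=3: eigenvector (1,-1,-1).
For λ=2: eigenvector (-2,1,0).
For λ=-2: eigenvector (0,1,1).
General solution: c_1e^(3t)(1,-1,-1) + c_2e^(2t)(-2,1,0) + c_3e^(-2t)(0,1,1).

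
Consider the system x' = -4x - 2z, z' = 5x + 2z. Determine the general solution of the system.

x(t) = -K_1e^(-t)sin(t) + K_1e^(-t)cos(t) + K_2e^(-t)sin(t) + K_2e^(-t)cos(t), z(t) = 2K_1e^(-t)sin(t) - K_1e^(-t)cos(t) - K_2e^(-t)sin(t) - 2K_2e^(-t)cos(t)

Coefficient matrix A = [[-4, -2], [5, 2]].
Characteristic polynomial det(A - λI) = λ^2 + 2λ + 2 = 0.
Eigenvalues λ = -1 ± i (complex conjugate pair).
For λ=-1+i: an eigenvector is (1,-1) - i(-1,2) = (1 + i, -1 - 2i).
A real fundamental pair from Re and Im of e^((-1+i)t)v: X_1 = e^(-t)(cos(t)·(1,-1) + sin(t)·(-1,2)), X_2 = e^(-t)(sin(t)·(1,-1) - cos(t)·(-1,2)).
General solution: K_1X_1 + K_2X_2.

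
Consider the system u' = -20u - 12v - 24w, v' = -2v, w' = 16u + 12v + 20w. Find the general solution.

Coefficient matrix A = [[-20, -12, -24], [0, -2, 0], [16, 12, 20]].
det(A - λI) = 0 gives eigenvalues λ = -2, -4, 4.
For λ=-2: eigenvector (2,1,-2).
For λ=-4: eigenvector (3,0,-2).
For λ=4: eigenvector (-1,0,1).
General solution: c_1e^(-2t)(2,1,-2) + c_2e^(-4t)(3,0,-2) + c_3e^(4t)(-1,0,1).

u(t) = 2c_1e^(-2t) + 3c_2e^(-4t) - c_3e^(4t), v(t) = c_1e^(-2t), w(t) = -2c_1e^(-2t) - 2c_2e^(-4t) + c_3e^(4t)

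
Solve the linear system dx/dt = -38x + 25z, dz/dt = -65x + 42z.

x(t) = 2c_1e^(2t)sin(5t) + c_1e^(2t)cos(5t) + c_2e^(2t)sin(5t) - 2c_2e^(2t)cos(5t), z(t) = 3c_1e^(2t)sin(5t) + 2c_1e^(2t)cos(5t) + 2c_2e^(2t)sin(5t) - 3c_2e^(2t)cos(5t)

Coefficient matrix A = [[-38, 25], [-65, 42]].
Characteristic polynomial det(A - λI) = λ^2 - 4λ + 29 = 0.
Eigenvalues λ = 2 ± 5i (complex conjugate pair).
For λ=2+5i: an eigenvector is (1,2) - i(2,3) = (1 - 2i, 2 - 3i).
A real fundamental pair from Re and Im of e^((2+5i)t)v: X_1 = e^(2t)(cos(5t)·(1,2) + sin(5t)·(2,3)), X_2 = e^(2t)(sin(5t)·(1,2) - cos(5t)·(2,3)).
General solution: c_1X_1 + c_2X_2.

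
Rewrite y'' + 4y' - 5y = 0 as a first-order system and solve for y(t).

Let x_1 = y, x_2 = y'. Then x_1' = x_2 and x_2' = 5x_1 - 4x_2.
A = [[0,1],[5,-4]]; det(A-λI) = λ^2 + 4λ - 5.
Eigenvalues λ = -5, 1 with eigenvectors (1,-5), (1,1).

y(t) = c_1e^(-5t) + c_2e^(t)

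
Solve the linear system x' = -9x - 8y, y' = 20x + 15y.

x(t) = -c_1e^(3t)sin(4t) + c_1e^(3t)cos(4t) + c_2e^(3t)sin(4t) + c_2e^(3t)cos(4t), y(t) = 2c_1e^(3t)sin(4t) - c_1e^(3t)cos(4t) - c_2e^(3t)sin(4t) - 2c_2e^(3t)cos(4t)

Coefficient matrix A = [[-9, -8], [20, 15]].
Characteristic polynomial det(A - λI) = λ^2 - 6λ + 25 = 0.
Eigenvalues λ = 3 ± 4i (complex conjugate pair).
For λ=3+4i: an eigenvector is (1,-1) - i(-1,2) = (1 + i, -1 - 2i).
A real fundamental pair from Re and Im of e^((3+4i)t)v: X_1 = e^(3t)(cos(4t)·(1,-1) + sin(4t)·(-1,2)), X_2 = e^(3t)(sin(4t)·(1,-1) - cos(4t)·(-1,2)).
General solution: c_1X_1 + c_2X_2.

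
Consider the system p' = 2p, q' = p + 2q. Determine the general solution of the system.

p(t) = -C_2e^(2t), q(t) = -C_1e^(2t) - C_2te^(2t) + C_2e^(2t)

Coefficient matrix A = [[2, 0], [1, 2]].
Characteristic polynomial det(A - λI) = λ^2 - 4λ + 4 = 0.
Single eigenvalue λ = 2 with algebraic multiplicity 2.
Eigenvector v = (0,-1); generalized eigenvector w with (A-λI)w=v is (-1,1).
General solution: e^(2t)[C_1·v + C_2·(t·v + w)].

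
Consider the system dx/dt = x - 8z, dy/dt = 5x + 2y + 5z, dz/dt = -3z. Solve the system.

x(t) = 2K_1e^(-3t) + K_3e^(t), y(t) = -3K_1e^(-3t) + K_2e^(2t) - 5K_3e^(t), z(t) = K_1e^(-3t)

Coefficient matrix A = [[1, 0, -8], [5, 2, 5], [0, 0, -3]].
det(A - λI) = 0 gives eigenvalues λ = -3, 2, 1.
For λ=-3: eigenvector (2,-3,1).
For λ=2: eigenvector (0,1,0).
For λ=1: eigenvector (1,-5,0).
General solution: K_1e^(-3t)(2,-3,1) + K_2e^(2t)(0,1,0) + K_3e^(t)(1,-5,0).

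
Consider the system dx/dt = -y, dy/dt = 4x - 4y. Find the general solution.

x(t) = -K_1e^(-2t) - K_2te^(-2t) - K_2e^(-2t), y(t) = -2K_1e^(-2t) - 2K_2te^(-2t) - K_2e^(-2t)

Coefficient matrix A = [[0, -1], [4, -4]].
Characteristic polynomial det(A - λI) = λ^2 + 4λ + 4 = 0.
Single eigenvalue λ = -2 with algebraic multiplicity 2.
Eigenvector v = (-1,-2); generalized eigenvector w with (A-λI)w=v is (-1,-1).
General solution: e^(-2t)[K_1·v + K_2·(t·v + w)].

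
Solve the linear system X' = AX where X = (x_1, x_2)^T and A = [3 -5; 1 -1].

Coefficient matrix A = [[3, -5], [1, -1]].
Characteristic polynomial det(A - λI) = λ^2 - 2λ + 2 = 0.
Eigenvalues λ = 1 ± i (complex conjugate pair).
For λ=1+i: an eigenvector is (-1,0) - i(-2,-1) = (-1 + 2i, 0 + i).
A real fundamental pair from Re and Im of e^((1+i)t)v: X_1 = e^(t)(cos(t)·(-1,0) + sin(t)·(-2,-1)), X_2 = e^(t)(sin(t)·(-1,0) - cos(t)·(-2,-1)).
General solution: c_1X_1 + c_2X_2.

x_1(t) = -2c_1e^(t)sin(t) - c_1e^(t)cos(t) - c_2e^(t)sin(t) + 2c_2e^(t)cos(t), x_2(t) = -c_1e^(t)sin(t) + c_2e^(t)cos(t)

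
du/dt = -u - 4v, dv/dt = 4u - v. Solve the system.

u(t) = -C_1e^(-t)sin(4t) + C_2e^(-t)cos(4t), v(t) = C_1e^(-t)cos(4t) + C_2e^(-t)sin(4t)

Coefficient matrix A = [[-1, -4], [4, -1]].
Characteristic polynomial det(A - λI) = λ^2 + 2λ + 17 = 0.
Eigenvalues λ = -1 ± 4i (complex conjugate pair).
For λ=-1+4i: an eigenvector is (0,1) - i(-1,0) = (0 + i, 1).
A real fundamental pair from Re and Im of e^((-1+4i)t)v: X_1 = e^(-t)(cos(4t)·(0,1) + sin(4t)·(-1,0)), X_2 = e^(-t)(sin(4t)·(0,1) - cos(4t)·(-1,0)).
General solution: C_1X_1 + C_2X_2.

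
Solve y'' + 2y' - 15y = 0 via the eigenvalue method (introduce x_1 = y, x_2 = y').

y(t) = c_1e^(-5t) + c_2e^(3t)

Let x_1 = y, x_2 = y'. Then x_1' = x_2 and x_2' = 15x_1 - 2x_2.
A = [[0,1],[15,-2]]; det(A-λI) = λ^2 + 2λ - 15.
Eigenvalues λ = -5, 3 with eigenvectors (1,-5), (1,3).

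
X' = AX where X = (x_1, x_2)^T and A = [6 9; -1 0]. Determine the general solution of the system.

x_1(t) = -3c_1e^(3t) - 3c_2te^(3t) - c_2e^(3t), x_2(t) = c_1e^(3t) + c_2te^(3t)

Coefficient matrix A = [[6, 9], [-1, 0]].
Characteristic polynomial det(A - λI) = λ^2 - 6λ + 9 = 0.
Single eigenvalue λ = 3 with algebraic multiplicity 2.
Eigenvector v = (-3,1); generalized eigenvector w with (A-λI)w=v is (-1,0).
General solution: e^(3t)[c_1·v + c_2·(t·v + w)].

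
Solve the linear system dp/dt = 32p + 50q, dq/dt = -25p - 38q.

Coefficient matrix A = [[32, 50], [-25, -38]].
Characteristic polynomial det(A - λI) = λ^2 + 6λ + 34 = 0.
Eigenvalues λ = -3 ± 5i (complex conjugate pair).
For λ=-3+5i: an eigenvector is (-3,2) - i(-1,1) = (-3 + i, 2 - i).
A real fundamental pair from Re and Im of e^((-3+5i)t)v: X_1 = e^(-3t)(cos(5t)·(-3,2) + sin(5t)·(-1,1)), X_2 = e^(-3t)(sin(5t)·(-3,2) - cos(5t)·(-1,1)).
General solution: K_1X_1 + K_2X_2.

p(t) = -K_1e^(-3t)sin(5t) - 3K_1e^(-3t)cos(5t) - 3K_2e^(-3t)sin(5t) + K_2e^(-3t)cos(5t), q(t) = K_1e^(-3t)sin(5t) + 2K_1e^(-3t)cos(5t) + 2K_2e^(-3t)sin(5t) - K_2e^(-3t)cos(5t)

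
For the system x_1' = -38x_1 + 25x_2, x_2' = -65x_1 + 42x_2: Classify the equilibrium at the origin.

unstable spiral

A = [[-38,25],[-65,42]]; det(A-λI) = λ^2 - 4λ + 29.
λ = 2 ± 5i: positive real part.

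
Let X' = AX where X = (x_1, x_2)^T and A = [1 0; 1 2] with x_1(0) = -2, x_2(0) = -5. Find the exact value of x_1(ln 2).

-4

A = [[1,0],[1,2]]; eigenvalues λ = 1, 2.
Eigenvectors: (1,-1) for λ=1, (0,-1) for λ=2.
From the initial condition, c_1 = -2, c_2 = 7.
x_1(ln 2) = (-2)(2^1)(1) + (7)(2^2)(0) = -4.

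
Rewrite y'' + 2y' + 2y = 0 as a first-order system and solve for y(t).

y(t) = K_1e^(-t)cos(t) + K_2e^(-t)sin(t)

Let x_1 = y, x_2 = y'. Then x_1' = x_2 and x_2' = -2x_1 - 2x_2.
A = [[0,1],[-2,-2]]; det(A-λI) = λ^2 + 2λ + 2.
Eigenvalues λ = -1 ± i.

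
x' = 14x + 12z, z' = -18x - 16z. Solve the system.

Coefficient matrix A = [[14, 12], [-18, -16]].
Characteristic polynomial det(A - λI) = λ^2 + 2λ - 8 = 0.
Eigenvalues λ = 2, -4.
For λ=2: (A-λI) row 1 is [12, 12], so an eigenvector is (-1, 1).
For λ=-4: (A-λI) row 1 is [18, 12], so an eigenvector is (-2, 3).
General solution: K_1e^(2t)(-1,1) + K_2e^(-4t)(-2,3).

x(t) = -K_1e^(2t) - 2K_2e^(-4t), z(t) = K_1e^(2t) + 3K_2e^(-4t)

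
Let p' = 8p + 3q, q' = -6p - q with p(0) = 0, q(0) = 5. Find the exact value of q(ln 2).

-120

A = [[8,3],[-6,-1]]; eigenvalues λ = 2, 5.
Eigenvectors: (-1,2) for λ=2, (-1,1) for λ=5.
From the initial condition, c_1 = 5, c_2 = -5.
q(ln 2) = (5)(2^2)(2) + (-5)(2^5)(1) = -120.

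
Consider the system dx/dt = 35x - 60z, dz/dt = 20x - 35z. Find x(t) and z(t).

Coefficient matrix A = [[35, -60], [20, -35]].
Characteristic polynomial det(A - λI) = λ^2 - 25 = 0.
Eigenvalues λ = -5, 5.
For λ=-5: (A-λI) row 1 is [40, -60], so an eigenvector is (3, 2).
For λ=5: (A-λI) row 1 is [30, -60], so an eigenvector is (2, 1).
General solution: C_1e^(-5t)(3,2) + C_2e^(5t)(2,1).

x(t) = 3C_1e^(-5t) + 2C_2e^(5t), z(t) = 2C_1e^(-5t) + C_2e^(5t)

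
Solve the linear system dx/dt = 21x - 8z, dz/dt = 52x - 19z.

x(t) = -C_1e^(t)sin(4t) + C_1e^(t)cos(4t) + C_2e^(t)sin(4t) + C_2e^(t)cos(4t), z(t) = -2C_1e^(t)sin(4t) + 3C_1e^(t)cos(4t) + 3C_2e^(t)sin(4t) + 2C_2e^(t)cos(4t)

Coefficient matrix A = [[21, -8], [52, -19]].
Characteristic polynomial det(A - λI) = λ^2 - 2λ + 17 = 0.
Eigenvalues λ = 1 ± 4i (complex conjugate pair).
For λ=1+4i: an eigenvector is (1,3) - i(-1,-2) = (1 + i, 3 + 2i).
A real fundamental pair from Re and Im of e^((1+4i)t)v: X_1 = e^(t)(cos(4t)·(1,3) + sin(4t)·(-1,-2)), X_2 = e^(t)(sin(4t)·(1,3) - cos(4t)·(-1,-2)).
General solution: C_1X_1 + C_2X_2.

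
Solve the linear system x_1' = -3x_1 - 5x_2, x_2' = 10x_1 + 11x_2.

x_1(t) = 2K_1e^(4t)sin(t) - K_1e^(4t)cos(t) - K_2e^(4t)sin(t) - 2K_2e^(4t)cos(t), x_2(t) = -3K_1e^(4t)sin(t) + K_1e^(4t)cos(t) + K_2e^(4t)sin(t) + 3K_2e^(4t)cos(t)

Coefficient matrix A = [[-3, -5], [10, 11]].
Characteristic polynomial det(A - λI) = λ^2 - 8λ + 17 = 0.
Eigenvalues λ = 4 ± i (complex conjugate pair).
For λ=4+i: an eigenvector is (-1,1) - i(2,-3) = (-1 - 2i, 1 + 3i).
A real fundamental pair from Re and Im of e^((4+i)t)v: X_1 = e^(4t)(cos(t)·(-1,1) + sin(t)·(2,-3)), X_2 = e^(4t)(sin(t)·(-1,1) - cos(t)·(2,-3)).
General solution: K_1X_1 + K_2X_2.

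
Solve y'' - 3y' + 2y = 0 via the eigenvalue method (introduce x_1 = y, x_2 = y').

Let x_1 = y, x_2 = y'. Then x_1' = x_2 and x_2' = -2x_1 + 3x_2.
A = [[0,1],[-2,3]]; det(A-λI) = λ^2 - 3λ + 2.
Eigenvalues λ = 1, 2 with eigenvectors (1,1), (1,2).

y(t) = C_1e^(t) + C_2e^(2t)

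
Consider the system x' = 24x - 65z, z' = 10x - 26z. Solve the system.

Coefficient matrix A = [[24, -65], [10, -26]].
Characteristic polynomial det(A - λI) = λ^2 + 2λ + 26 = 0.
Eigenvalues λ = -1 ± 5i (complex conjugate pair).
For λ=-1+5i: an eigenvector is (-2,-1) - i(3,1) = (-2 - 3i, -1 - i).
A real fundamental pair from Re and Im of e^((-1+5i)t)v: X_1 = e^(-t)(cos(5t)·(-2,-1) + sin(5t)·(3,1)), X_2 = e^(-t)(sin(5t)·(-2,-1) - cos(5t)·(3,1)).
General solution: C_1X_1 + C_2X_2.

x(t) = 3C_1e^(-t)sin(5t) - 2C_1e^(-t)cos(5t) - 2C_2e^(-t)sin(5t) - 3C_2e^(-t)cos(5t), z(t) = C_1e^(-t)sin(5t) - C_1e^(-t)cos(5t) - C_2e^(-t)sin(5t) - C_2e^(-t)cos(5t)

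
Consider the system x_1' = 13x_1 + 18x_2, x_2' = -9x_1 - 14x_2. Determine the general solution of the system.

x_1(t) = 2K_1e^(4t) + K_2e^(-5t), x_2(t) = -K_1e^(4t) - K_2e^(-5t)

Coefficient matrix A = [[13, 18], [-9, -14]].
Characteristic polynomial det(A - λI) = λ^2 + λ - 20 = 0.
Eigenvalues λ = 4, -5.
For λ=4: (A-λI) row 1 is [9, 18], so an eigenvector is (2, -1).
For λ=-5: (A-λI) row 1 is [18, 18], so an eigenvector is (1, -1).
General solution: K_1e^(4t)(2,-1) + K_2e^(-5t)(1,-1).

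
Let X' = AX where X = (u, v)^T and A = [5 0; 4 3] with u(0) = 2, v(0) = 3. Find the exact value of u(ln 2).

A = [[5,0],[4,3]]; eigenvalues λ = 3, 5.
Eigenvectors: (0,-1) for λ=3, (-1,-2) for λ=5.
From the initial condition, c_1 = 1, c_2 = -2.
u(ln 2) = (1)(2^3)(0) + (-2)(2^5)(-1) = 64.

64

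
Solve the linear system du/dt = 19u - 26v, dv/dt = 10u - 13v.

u(t) = 2K_1e^(3t)sin(2t) - 3K_1e^(3t)cos(2t) - 3K_2e^(3t)sin(2t) - 2K_2e^(3t)cos(2t), v(t) = K_1e^(3t)sin(2t) - 2K_1e^(3t)cos(2t) - 2K_2e^(3t)sin(2t) - K_2e^(3t)cos(2t)

Coefficient matrix A = [[19, -26], [10, -13]].
Characteristic polynomial det(A - λI) = λ^2 - 6λ + 13 = 0.
Eigenvalues λ = 3 ± 2i (complex conjugate pair).
For λ=3+2i: an eigenvector is (-3,-2) - i(2,1) = (-3 - 2i, -2 - i).
A real fundamental pair from Re and Im of e^((3+2i)t)v: X_1 = e^(3t)(cos(2t)·(-3,-2) + sin(2t)·(2,1)), X_2 = e^(3t)(sin(2t)·(-3,-2) - cos(2t)·(2,1)).
General solution: K_1X_1 + K_2X_2.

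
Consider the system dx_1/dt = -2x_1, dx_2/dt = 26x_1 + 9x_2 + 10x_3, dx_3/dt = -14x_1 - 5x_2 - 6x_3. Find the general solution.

Coefficient matrix A = [[-2, 0, 0], [26, 9, 10], [-14, -5, -6]].
det(A - λI) = 0 gives eigenvalues λ = -2, 4, -1.
For λ=-2: eigenvector (1,-6,4).
For λ=4: eigenvector (0,2,-1).
For λ=-1: eigenvector (0,-1,1).
General solution: C_1e^(-2t)(1,-6,4) + C_2e^(4t)(0,2,-1) + C_3e^(-t)(0,-1,1).

x_1(t) = C_1e^(-2t), x_2(t) = -6C_1e^(-2t) + 2C_2e^(4t) - C_3e^(-t), x_3(t) = 4C_1e^(-2t) - C_2e^(4t) + C_3e^(-t)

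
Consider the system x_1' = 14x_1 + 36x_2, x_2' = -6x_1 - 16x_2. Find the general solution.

x_1(t) = 2K_1e^(-4t) + 3K_2e^(2t), x_2(t) = -K_1e^(-4t) - K_2e^(2t)

Coefficient matrix A = [[14, 36], [-6, -16]].
Characteristic polynomial det(A - λI) = λ^2 + 2λ - 8 = 0.
Eigenvalues λ = -4, 2.
For λ=-4: (A-λI) row 1 is [18, 36], so an eigenvector is (2, -1).
For λ=2: (A-λI) row 1 is [12, 36], so an eigenvector is (3, -1).
General solution: K_1e^(-4t)(2,-1) + K_2e^(2t)(3,-1).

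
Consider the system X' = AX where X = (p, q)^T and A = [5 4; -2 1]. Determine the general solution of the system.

p(t) = K_1e^(3t)sin(2t) + K_1e^(3t)cos(2t) + K_2e^(3t)sin(2t) - K_2e^(3t)cos(2t), q(t) = -K_1e^(3t)sin(2t) + K_2e^(3t)cos(2t)

Coefficient matrix A = [[5, 4], [-2, 1]].
Characteristic polynomial det(A - λI) = λ^2 - 6λ + 13 = 0.
Eigenvalues λ = 3 ± 2i (complex conjugate pair).
For λ=3+2i: an eigenvector is (1,0) - i(1,-1) = (1 - i, 0 + i).
A real fundamental pair from Re and Im of e^((3+2i)t)v: X_1 = e^(3t)(cos(2t)·(1,0) + sin(2t)·(1,-1)), X_2 = e^(3t)(sin(2t)·(1,0) - cos(2t)·(1,-1)).
General solution: K_1X_1 + K_2X_2.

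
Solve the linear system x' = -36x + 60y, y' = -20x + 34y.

x(t) = 2c_1e^(-6t) - 3c_2e^(4t), y(t) = c_1e^(-6t) - 2c_2e^(4t)

Coefficient matrix A = [[-36, 60], [-20, 34]].
Characteristic polynomial det(A - λI) = λ^2 + 2λ - 24 = 0.
Eigenvalues λ = -6, 4.
For λ=-6: (A-λI) row 1 is [-30, 60], so an eigenvector is (2, 1).
For λ=4: (A-λI) row 1 is [-40, 60], so an eigenvector is (-3, -2).
General solution: c_1e^(-6t)(2,1) + c_2e^(4t)(-3,-2).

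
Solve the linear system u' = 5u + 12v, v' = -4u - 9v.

Coefficient matrix A = [[5, 12], [-4, -9]].
Characteristic polynomial det(A - λI) = λ^2 + 4λ + 3 = 0.
Eigenvalues λ = -3, -1.
For λ=-3: (A-λI) row 1 is [8, 12], so an eigenvector is (-3, 2).
For λ=-1: (A-λI) row 1 is [6, 12], so an eigenvector is (-2, 1).
General solution: c_1e^(-3t)(-3,2) + c_2e^(-t)(-2,1).

u(t) = -3c_1e^(-3t) - 2c_2e^(-t), v(t) = 2c_1e^(-3t) + c_2e^(-t)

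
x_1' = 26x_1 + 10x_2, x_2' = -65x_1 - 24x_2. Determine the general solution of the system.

Coefficient matrix A = [[26, 10], [-65, -24]].
Characteristic polynomial det(A - λI) = λ^2 - 2λ + 26 = 0.
Eigenvalues λ = 1 ± 5i (complex conjugate pair).
For λ=1+5i: an eigenvector is (-1,2) - i(-1,3) = (-1 + i, 2 - 3i).
A real fundamental pair from Re and Im of e^((1+5i)t)v: X_1 = e^(t)(cos(5t)·(-1,2) + sin(5t)·(-1,3)), X_2 = e^(t)(sin(5t)·(-1,2) - cos(5t)·(-1,3)).
General solution: C_1X_1 + C_2X_2.

x_1(t) = -C_1e^(t)sin(5t) - C_1e^(t)cos(5t) - C_2e^(t)sin(5t) + C_2e^(t)cos(5t), x_2(t) = 3C_1e^(t)sin(5t) + 2C_1e^(t)cos(5t) + 2C_2e^(t)sin(5t) - 3C_2e^(t)cos(5t)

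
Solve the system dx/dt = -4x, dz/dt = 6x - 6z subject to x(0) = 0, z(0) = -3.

Coefficient matrix A = [[-4, 0], [6, -6]].
Characteristic polynomial det(A - λI) = λ^2 + 10λ + 24 = 0.
Eigenvalues λ = -4, -6.
For λ=-4: (A-λI) row 2 is [6, -2], so an eigenvector is (1, 3).
For λ=-6: (A-λI) row 1 is [2, 0], so an eigenvector is (0, -1).
General solution: c_1e^(-4t)(1,3) + c_2e^(-6t)(0,-1).
Applying x(0)=0, z(0)=-3 gives c_1=0, c_2=3.

x(t) = 0, z(t) = -3e^(-6t)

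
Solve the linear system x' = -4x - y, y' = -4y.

x(t) = -K_1e^(-4t) - K_2te^(-4t) - 2K_2e^(-4t), y(t) = K_2e^(-4t)

Coefficient matrix A = [[-4, -1], [0, -4]].
Characteristic polynomial det(A - λI) = λ^2 + 8λ + 16 = 0.
Single eigenvalue λ = -4 with algebraic multiplicity 2.
Eigenvector v = (-1,0); generalized eigenvector w with (A-λI)w=v is (-2,1).
General solution: e^(-4t)[K_1·v + K_2·(t·v + w)].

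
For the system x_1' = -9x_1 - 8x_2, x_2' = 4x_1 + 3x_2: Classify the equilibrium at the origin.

A = [[-9,-8],[4,3]]; det(A-λI) = λ^2 + 6λ + 5.
λ = -5, -1: both negative.

stable node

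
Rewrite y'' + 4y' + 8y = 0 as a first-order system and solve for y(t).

Let x_1 = y, x_2 = y'. Then x_1' = x_2 and x_2' = -8x_1 - 4x_2.
A = [[0,1],[-8,-4]]; det(A-λI) = λ^2 + 4λ + 8.
Eigenvalues λ = -2 ± 2i.

y(t) = K_1e^(-2t)cos(2t) + K_2e^(-2t)sin(2t)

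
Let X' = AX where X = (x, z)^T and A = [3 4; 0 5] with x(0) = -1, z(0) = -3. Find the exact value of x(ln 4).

-5824

A = [[3,4],[0,5]]; eigenvalues λ = 3, 5.
Eigenvectors: (-1,0) for λ=3, (2,1) for λ=5.
From the initial condition, c_1 = -5, c_2 = -3.
x(ln 4) = (-5)(4^3)(-1) + (-3)(4^5)(2) = -5824.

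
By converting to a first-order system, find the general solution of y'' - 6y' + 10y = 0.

Let x_1 = y, x_2 = y'. Then x_1' = x_2 and x_2' = -10x_1 + 6x_2.
A = [[0,1],[-10,6]]; det(A-λI) = λ^2 - 6λ + 10.
Eigenvalues λ = 3 ± i.

y(t) = c_1e^(3t)cos(t) + c_2e^(3t)sin(t)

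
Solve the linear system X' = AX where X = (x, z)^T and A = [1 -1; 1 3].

Coefficient matrix A = [[1, -1], [1, 3]].
Characteristic polynomial det(A - λI) = λ^2 - 4λ + 4 = 0.
Single eigenvalue λ = 2 with algebraic multiplicity 2.
Eigenvector v = (-1,1); generalized eigenvector w with (A-λI)w=v is (2,-1).
General solution: e^(2t)[K_1·v + K_2·(t·v + w)].

x(t) = -K_1e^(2t) - K_2te^(2t) + 2K_2e^(2t), z(t) = K_1e^(2t) + K_2te^(2t) - K_2e^(2t)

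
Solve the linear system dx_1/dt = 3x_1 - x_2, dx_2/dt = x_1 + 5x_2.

x_1(t) = C_1e^(4t) + C_2te^(4t), x_2(t) = -C_1e^(4t) - C_2te^(4t) - C_2e^(4t)

Coefficient matrix A = [[3, -1], [1, 5]].
Characteristic polynomial det(A - λI) = λ^2 - 8λ + 16 = 0.
Single eigenvalue λ = 4 with algebraic multiplicity 2.
Eigenvector v = (1,-1); generalized eigenvector w with (A-λI)w=v is (0,-1).
General solution: e^(4t)[C_1·v + C_2·(t·v + w)].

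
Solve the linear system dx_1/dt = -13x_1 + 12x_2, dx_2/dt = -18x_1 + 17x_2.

Coefficient matrix A = [[-13, 12], [-18, 17]].
Characteristic polynomial det(A - λI) = λ^2 - 4λ - 5 = 0.
Eigenvalues λ = 5, -1.
For λ=5: (A-λI) row 1 is [-18, 12], so an eigenvector is (2, 3).
For λ=-1: (A-λI) row 1 is [-12, 12], so an eigenvector is (-1, -1).
General solution: K_1e^(5t)(2,3) + K_2e^(-t)(-1,-1).

x_1(t) = 2K_1e^(5t) - K_2e^(-t), x_2(t) = 3K_1e^(5t) - K_2e^(-t)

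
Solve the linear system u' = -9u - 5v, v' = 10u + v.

Coefficient matrix A = [[-9, -5], [10, 1]].
Characteristic polynomial det(A - λI) = λ^2 + 8λ + 41 = 0.
Eigenvalues λ = -4 ± 5i (complex conjugate pair).
For λ=-4+5i: an eigenvector is (0,-1) - i(1,-1) = (0 - i, -1 + i).
A real fundamental pair from Re and Im of e^((-4+5i)t)v: X_1 = e^(-4t)(cos(5t)·(0,-1) + sin(5t)·(1,-1)), X_2 = e^(-4t)(sin(5t)·(0,-1) - cos(5t)·(1,-1)).
General solution: K_1X_1 + K_2X_2.

u(t) = K_1e^(-4t)sin(5t) - K_2e^(-4t)cos(5t), v(t) = -K_1e^(-4t)sin(5t) - K_1e^(-4t)cos(5t) - K_2e^(-4t)sin(5t) + K_2e^(-4t)cos(5t)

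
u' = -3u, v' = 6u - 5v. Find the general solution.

Coefficient matrix A = [[-3, 0], [6, -5]].
Characteristic polynomial det(A - λI) = λ^2 + 8λ + 15 = 0.
Eigenvalues λ = -3, -5.
For λ=-3: (A-λI) row 2 is [6, -2], so an eigenvector is (1, 3).
For λ=-5: (A-λI) row 1 is [2, 0], so an eigenvector is (0, -1).
General solution: c_1e^(-3t)(1,3) + c_2e^(-5t)(0,-1).

u(t) = c_1e^(-3t), v(t) = 3c_1e^(-3t) - c_2e^(-5t)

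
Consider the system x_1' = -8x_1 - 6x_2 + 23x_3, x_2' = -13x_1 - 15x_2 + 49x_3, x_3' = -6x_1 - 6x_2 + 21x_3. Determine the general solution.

Coefficient matrix A = [[-8, -6, 23], [-13, -15, 49], [-6, -6, 21]].
det(A - λI) = 0 gives eigenvalues λ = 3, -3, -2.
For λ=3: eigenvector (-1,-2,-1).
For λ=-3: eigenvector (1,3,1).
For λ=-2: eigenvector (-1,1,0).
General solution: c_1e^(3t)(-1,-2,-1) + c_2e^(-3t)(1,3,1) + c_3e^(-2t)(-1,1,0).

x_1(t) = -c_1e^(3t) + c_2e^(-3t) - c_3e^(-2t), x_2(t) = -2c_1e^(3t) + 3c_2e^(-3t) + c_3e^(-2t), x_3(t) = -c_1e^(3t) + c_2e^(-3t)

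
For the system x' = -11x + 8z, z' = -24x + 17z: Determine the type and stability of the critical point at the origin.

unstable node

A = [[-11,8],[-24,17]]; det(A-λI) = λ^2 - 6λ + 5.
λ = 5, 1: both positive.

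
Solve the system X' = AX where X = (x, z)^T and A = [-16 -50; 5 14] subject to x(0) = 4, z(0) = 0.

x(t) = -12e^(-t)sin(5t) + 4e^(-t)cos(5t), z(t) = 4e^(-t)sin(5t)

Coefficient matrix A = [[-16, -50], [5, 14]].
Characteristic polynomial det(A - λI) = λ^2 + 2λ + 26 = 0.
Eigenvalues λ = -1 ± 5i (complex conjugate pair).
For λ=-1+5i: an eigenvector is (-1,0) - i(3,-1) = (-1 - 3i, 0 + i).
A real fundamental pair from Re and Im of e^((-1+5i)t)v: X_1 = e^(-t)(cos(5t)·(-1,0) + sin(5t)·(3,-1)), X_2 = e^(-t)(sin(5t)·(-1,0) - cos(5t)·(3,-1)).
General solution: K_1X_1 + K_2X_2.
Applying x(0)=4, z(0)=0 gives K_1=-4, K_2=0.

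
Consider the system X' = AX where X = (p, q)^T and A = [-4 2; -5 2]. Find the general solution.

p(t) = C_1e^(-t)sin(t) - C_1e^(-t)cos(t) - C_2e^(-t)sin(t) - C_2e^(-t)cos(t), q(t) = 2C_1e^(-t)sin(t) - C_1e^(-t)cos(t) - C_2e^(-t)sin(t) - 2C_2e^(-t)cos(t)

Coefficient matrix A = [[-4, 2], [-5, 2]].
Characteristic polynomial det(A - λI) = λ^2 + 2λ + 2 = 0.
Eigenvalues λ = -1 ± i (complex conjugate pair).
For λ=-1+i: an eigenvector is (-1,-1) - i(1,2) = (-1 - i, -1 - 2i).
A real fundamental pair from Re and Im of e^((-1+i)t)v: X_1 = e^(-t)(cos(t)·(-1,-1) + sin(t)·(1,2)), X_2 = e^(-t)(sin(t)·(-1,-1) - cos(t)·(1,2)).
General solution: C_1X_1 + C_2X_2.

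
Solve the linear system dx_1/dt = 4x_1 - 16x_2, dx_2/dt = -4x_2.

x_1(t) = -c_1e^(4t) + 2c_2e^(-4t), x_2(t) = c_2e^(-4t)

Coefficient matrix A = [[4, -16], [0, -4]].
Characteristic polynomial det(A - λI) = λ^2 - 16 = 0.
Eigenvalues λ = 4, -4.
For λ=4: (A-λI) row 1 is [0, -16], so an eigenvector is (-1, 0).
For λ=-4: (A-λI) row 1 is [8, -16], so an eigenvector is (2, 1).
General solution: c_1e^(4t)(-1,0) + c_2e^(-4t)(2,1).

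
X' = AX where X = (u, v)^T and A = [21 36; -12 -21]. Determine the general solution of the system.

Coefficient matrix A = [[21, 36], [-12, -21]].
Characteristic polynomial det(A - λI) = λ^2 - 9 = 0.
Eigenvalues λ = -3, 3.
For λ=-3: (A-λI) row 1 is [24, 36], so an eigenvector is (-3, 2).
For λ=3: (A-λI) row 1 is [18, 36], so an eigenvector is (2, -1).
General solution: c_1e^(-3t)(-3,2) + c_2e^(3t)(2,-1).

u(t) = -3c_1e^(-3t) + 2c_2e^(3t), v(t) = 2c_1e^(-3t) - c_2e^(3t)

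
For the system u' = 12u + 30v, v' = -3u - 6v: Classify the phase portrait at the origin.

unstable spiral

A = [[12,30],[-3,-6]]; det(A-λI) = λ^2 - 6λ + 18.
λ = 3 ± 3i: positive real part.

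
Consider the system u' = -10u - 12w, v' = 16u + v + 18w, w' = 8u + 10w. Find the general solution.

u(t) = -c_1e^(2t) + 3c_3e^(-2t), v(t) = 2c_1e^(2t) + c_2e^(t) - 4c_3e^(-2t), w(t) = c_1e^(2t) - 2c_3e^(-2t)

Coefficient matrix A = [[-10, 0, -12], [16, 1, 18], [8, 0, 10]].
det(A - λI) = 0 gives eigenvalues λ = 2, 1, -2.
For λ=2: eigenvector (-1,2,1).
For λ=1: eigenvector (0,1,0).
For λ=-2: eigenvector (3,-4,-2).
General solution: c_1e^(2t)(-1,2,1) + c_2e^(t)(0,1,0) + c_3e^(-2t)(3,-4,-2).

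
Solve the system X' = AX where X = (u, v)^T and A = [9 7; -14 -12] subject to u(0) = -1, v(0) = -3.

Coefficient matrix A = [[9, 7], [-14, -12]].
Characteristic polynomial det(A - λI) = λ^2 + 3λ - 10 = 0.
Eigenvalues λ = -5, 2.
For λ=-5: (A-λI) row 1 is [14, 7], so an eigenvector is (1, -2).
For λ=2: (A-λI) row 1 is [7, 7], so an eigenvector is (-1, 1).
General solution: C_1e^(-5t)(1,-2) + C_2e^(2t)(-1,1).
Applying u(0)=-1, v(0)=-3 gives C_1=4, C_2=5.

u(t) = -5e^(2t) + 4e^(-5t), v(t) = 5e^(2t) - 8e^(-5t)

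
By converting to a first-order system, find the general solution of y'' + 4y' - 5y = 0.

y(t) = c_1e^(t) + c_2e^(-5t)

Let x_1 = y, x_2 = y'. Then x_1' = x_2 and x_2' = 5x_1 - 4x_2.
A = [[0,1],[5,-4]]; det(A-λI) = λ^2 + 4λ - 5.
Eigenvalues λ = 1, -5 with eigenvectors (1,1), (1,-5).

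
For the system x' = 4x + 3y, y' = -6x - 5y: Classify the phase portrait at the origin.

A = [[4,3],[-6,-5]]; det(A-λI) = λ^2 + λ - 2.
λ = 1, -2: opposite signs.

saddle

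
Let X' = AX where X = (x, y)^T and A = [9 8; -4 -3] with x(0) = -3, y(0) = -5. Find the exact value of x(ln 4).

A = [[9,8],[-4,-3]]; eigenvalues λ = 5, 1.
Eigenvectors: (-2,1) for λ=5, (1,-1) for λ=1.
From the initial condition, c_1 = 8, c_2 = 13.
x(ln 4) = (8)(4^5)(-2) + (13)(4^1)(1) = -16332.

-16332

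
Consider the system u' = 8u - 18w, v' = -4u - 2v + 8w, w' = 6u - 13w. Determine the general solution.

u(t) = -3K_2e^(-4t) + 2K_3e^(-t), v(t) = K_1e^(-2t) + 2K_2e^(-4t), w(t) = -2K_2e^(-4t) + K_3e^(-t)

Coefficient matrix A = [[8, 0, -18], [-4, -2, 8], [6, 0, -13]].
det(A - λI) = 0 gives eigenvalues λ = -2, -4, -1.
For λ=-2: eigenvector (0,1,0).
For λ=-4: eigenvector (-3,2,-2).
For λ=-1: eigenvector (2,0,1).
General solution: K_1e^(-2t)(0,1,0) + K_2e^(-4t)(-3,2,-2) + K_3e^(-t)(2,0,1).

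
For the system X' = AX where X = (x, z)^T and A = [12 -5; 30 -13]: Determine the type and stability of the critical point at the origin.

saddle

A = [[12,-5],[30,-13]]; det(A-λI) = λ^2 + λ - 6.
λ = 2, -3: opposite signs.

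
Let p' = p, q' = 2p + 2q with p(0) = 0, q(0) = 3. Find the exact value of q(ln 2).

12

A = [[1,0],[2,2]]; eigenvalues λ = 2, 1.
Eigenvectors: (0,1) for λ=2, (1,-2) for λ=1.
From the initial condition, c_1 = 3, c_2 = 0.
q(ln 2) = (3)(2^2)(1) + (0)(2^1)(-2) = 12.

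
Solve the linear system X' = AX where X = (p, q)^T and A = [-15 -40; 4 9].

Coefficient matrix A = [[-15, -40], [4, 9]].
Characteristic polynomial det(A - λI) = λ^2 + 6λ + 25 = 0.
Eigenvalues λ = -3 ± 4i (complex conjugate pair).
For λ=-3+4i: an eigenvector is (-1,0) - i(3,-1) = (-1 - 3i, 0 + i).
A real fundamental pair from Re and Im of e^((-3+4i)t)v: X_1 = e^(-3t)(cos(4t)·(-1,0) + sin(4t)·(3,-1)), X_2 = e^(-3t)(sin(4t)·(-1,0) - cos(4t)·(3,-1)).
General solution: C_1X_1 + C_2X_2.

p(t) = 3C_1e^(-3t)sin(4t) - C_1e^(-3t)cos(4t) - C_2e^(-3t)sin(4t) - 3C_2e^(-3t)cos(4t), q(t) = -C_1e^(-3t)sin(4t) + C_2e^(-3t)cos(4t)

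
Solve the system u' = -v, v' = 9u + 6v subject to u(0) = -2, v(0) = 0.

Coefficient matrix A = [[0, -1], [9, 6]].
Characteristic polynomial det(A - λI) = λ^2 - 6λ + 9 = 0.
Single eigenvalue λ = 3 with algebraic multiplicity 2.
Eigenvector v = (-1,3); generalized eigenvector w with (A-λI)w=v is (1,-2).
General solution: e^(3t)[K_1·v + K_2·(t·v + w)].
Applying u(0)=-2, v(0)=0 gives K_1=-4, K_2=-6.

u(t) = 6te^(3t) - 2e^(3t), v(t) = -18te^(3t)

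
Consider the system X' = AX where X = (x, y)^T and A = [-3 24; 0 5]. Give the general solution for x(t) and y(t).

Coefficient matrix A = [[-3, 24], [0, 5]].
Characteristic polynomial det(A - λI) = λ^2 - 2λ - 15 = 0.
Eigenvalues λ = -3, 5.
For λ=-3: (A-λI) row 1 is [0, 24], so an eigenvector is (1, 0).
For λ=5: (A-λI) row 1 is [-8, 24], so an eigenvector is (3, 1).
General solution: c_1e^(-3t)(1,0) + c_2e^(5t)(3,1).

x(t) = c_1e^(-3t) + 3c_2e^(5t), y(t) = c_2e^(5t)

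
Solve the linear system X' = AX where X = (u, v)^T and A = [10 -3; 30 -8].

u(t) = -c_1e^(t)cos(3t) - c_2e^(t)sin(3t), v(t) = -c_1e^(t)sin(3t) - 3c_1e^(t)cos(3t) - 3c_2e^(t)sin(3t) + c_2e^(t)cos(3t)

Coefficient matrix A = [[10, -3], [30, -8]].
Characteristic polynomial det(A - λI) = λ^2 - 2λ + 10 = 0.
Eigenvalues λ = 1 ± 3i (complex conjugate pair).
For λ=1+3i: an eigenvector is (-1,-3) - i(0,-1) = (-1, -3 + i).
A real fundamental pair from Re and Im of e^((1+3i)t)v: X_1 = e^(t)(cos(3t)·(-1,-3) + sin(3t)·(0,-1)), X_2 = e^(t)(sin(3t)·(-1,-3) - cos(3t)·(0,-1)).
General solution: c_1X_1 + c_2X_2.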